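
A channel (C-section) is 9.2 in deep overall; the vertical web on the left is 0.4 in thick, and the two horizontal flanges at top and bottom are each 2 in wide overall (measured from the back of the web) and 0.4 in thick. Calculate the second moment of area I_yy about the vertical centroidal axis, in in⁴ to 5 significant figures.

I_yy ≈ 1.2718 in⁴

Break the section into simple shapes (no overlaps), measuring from the bottom-left corner of the bounding box.
Web: 0.4 × 9.2, A = 3.68 in², x = 0.2 in, Ī = 0.04906667 in⁴.
Top flange (beyond web): 1.6 × 0.4, A = 0.64 in², x = 1.2 in, Ī = 0.1365333 in⁴.
Bottom flange (beyond web): 1.6 × 0.4, A = 0.64 in², x = 1.2 in, Ī = 0.1365333 in⁴.
Centroid: x̄ = ΣA·x / ΣA = 0.4580645 in.
Transfer each piece to the vertical centroidal axis using Ī + A·d² with d = x − 0.4580645:
  web: d = -0.2580645 in → contributes +0.2941447 in⁴
  top flange (beyond web): d = 0.7419355 in → contributes +0.488833 in⁴
  bottom flange (beyond web): d = 0.7419355 in → contributes +0.488833 in⁴
Total I = 1.271811 in⁴.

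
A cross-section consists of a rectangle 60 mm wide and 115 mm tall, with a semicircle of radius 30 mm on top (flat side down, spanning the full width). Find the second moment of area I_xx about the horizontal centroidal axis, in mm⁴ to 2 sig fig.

I_xx ≈ 1.3 × 10⁷ mm⁴

Split into non-overlapping primitives; take the origin at the lower-left of the bounding box.
Rectangular body: 60 × 115, A = 6 900 mm², y = 57.5 mm, Ī = 7 604 375 mm⁴.
Semicircular cap: semicircle r = 30, A = 1 414 mm², y = 127.7 mm, Ī = 88 903 mm⁴.
Centroid: ȳ = ΣA·y / ΣA = 69.44 mm.
Transfer each piece to the horizontal centroidal axis using Ī + A·d² with d = y − 69.44:
  rectangular body: d = -11.94 mm → contributes +8 588 518 mm⁴
  semicircular cap: d = 58.29 mm → contributes +4 892 263 mm⁴
Total I = 13 480 781 mm⁴.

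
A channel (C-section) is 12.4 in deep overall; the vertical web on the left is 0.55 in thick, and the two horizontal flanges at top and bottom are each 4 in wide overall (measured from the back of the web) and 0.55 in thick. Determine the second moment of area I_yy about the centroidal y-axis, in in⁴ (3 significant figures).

I_yy ≈ 13.7 in⁴

Decompose the section into non-overlapping parts with the origin at the bottom-left of its bounding rectangle.
Web: 0.55 × 12.4, A = 6.82 in², x = 0.275 in, Ī = 0.17192 in⁴.
Top flange (beyond web): 3.45 × 0.55, A = 1.8975 in², x = 2.275 in, Ī = 1.8821 in⁴.
Bottom flange (beyond web): 3.45 × 0.55, A = 1.8975 in², x = 2.275 in, Ī = 1.8821 in⁴.
Centroid: x̄ = ΣA·x / ΣA = 0.99003 in.
Transfer each piece to the centroidal y-axis using Ī + A·d² with d = x − 0.99003:
  web: d = -0.71503 in → contributes +3.6587 in⁴
  top flange (beyond web): d = 1.285 in → contributes +5.0152 in⁴
  bottom flange (beyond web): d = 1.285 in → contributes +5.0152 in⁴
Total I = 13.689 in⁴.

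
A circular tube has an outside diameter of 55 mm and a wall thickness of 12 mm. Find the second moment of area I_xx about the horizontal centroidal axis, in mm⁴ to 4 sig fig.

Split into non-overlapping primitives; take the origin at the lower-left of the bounding box.
Outer circle: ⌀55, A = 2375.83 mm², y = 27.5 mm, Ī = 449 180 mm⁴.
Bore (subtracted): ⌀31, A = 754.768 mm², y = 27.5 mm, Ī = 45333.2 mm⁴.
By symmetry the centroid is at mid-height, ȳ = 27.5 mm.
All pieces are centred on the horizontal centroidal axis, so I = ΣĪ (holes subtracted) = 403 847 mm⁴.

I_xx ≈ 4.038 × 10⁵ mm⁴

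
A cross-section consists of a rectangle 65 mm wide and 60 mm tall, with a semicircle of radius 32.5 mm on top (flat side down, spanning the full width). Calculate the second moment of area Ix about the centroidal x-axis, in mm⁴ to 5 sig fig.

Break the section into simple shapes (no overlaps), measuring from the bottom-left corner of the bounding box.
Rectangular body: 65 × 60, A = 3 900 mm², y = 30 mm, Ī = 1 170 000 mm⁴.
Semicircular cap: semicircle r = 32.5, A = 1659.154 mm², y = 73.79343 mm, Ī = 122451.9 mm⁴.
Centroid: ȳ = ΣA·y / ΣA = 43.07034 mm.
Transfer each piece to the centroidal x-axis using Ī + A·d² with d = y − 43.07034:
  rectangular body: d = -13.07034 mm → contributes +1 836 252 mm⁴
  semicircular cap: d = 30.72309 mm → contributes +1 688 541 mm⁴
Total I = 3 524 792 mm⁴.

Ix ≈ 3.5248 × 10⁶ mm⁴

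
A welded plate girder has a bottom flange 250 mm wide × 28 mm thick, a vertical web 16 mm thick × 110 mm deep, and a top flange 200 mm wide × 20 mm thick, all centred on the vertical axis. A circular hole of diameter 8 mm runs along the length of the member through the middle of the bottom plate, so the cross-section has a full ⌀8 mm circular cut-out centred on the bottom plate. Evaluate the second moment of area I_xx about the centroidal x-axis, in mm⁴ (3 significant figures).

I_xx ≈ 4.86 × 10⁷ mm⁴

Treat the section as a set of non-overlapping primitives; coordinates are from the bounding-box lower-left.
Bottom plate: 250 × 28, A = 7 000 mm², y = 14 mm, Ī = 457 333 mm⁴.
Web plate: 16 × 110, A = 1 760 mm², y = 83 mm, Ī = 1 774 667 mm⁴.
Top plate: 200 × 20, A = 4 000 mm², y = 148 mm, Ī = 133 333 mm⁴.
Hole (subtracted): ⌀8, A = 50.265 mm², y = 14 mm, Ī = 201.06 mm⁴.
Centroid: ȳ = ΣA·y / ΣA = 65.727 mm.
Transfer each piece to the centroidal x-axis using Ī + A·d² with d = y − 65.727:
  bottom plate: d = -51.727 mm → contributes +19 187 314 mm⁴
  web plate: d = 17.273 mm → contributes +2 299 757 mm⁴
  top plate: d = 82.273 mm → contributes +27 208 535 mm⁴
  hole: d = -51.727 mm → contributes −134 697 mm⁴
Total I = 48 560 909 mm⁴.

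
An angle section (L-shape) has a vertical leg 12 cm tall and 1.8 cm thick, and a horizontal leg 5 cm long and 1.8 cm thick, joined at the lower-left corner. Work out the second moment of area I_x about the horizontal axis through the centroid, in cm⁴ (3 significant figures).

Decompose the section into non-overlapping parts with the origin at the bottom-left of its bounding rectangle.
Vertical leg: 1.8 × 12, A = 21.6 cm², y = 6 cm, Ī = 259.2 cm⁴.
Horizontal leg (remainder): 3.2 × 1.8, A = 5.76 cm², y = 0.9 cm, Ī = 1.5552 cm⁴.
Centroid: ȳ = ΣA·y / ΣA = 4.9263 cm.
Transfer each piece to the horizontal axis through the centroid using Ī + A·d² with d = y − 4.9263:
  vertical leg: d = 1.0737 cm → contributes +284.1 cm⁴
  horizontal leg (remainder): d = -4.0263 cm → contributes +94.932 cm⁴
Total I = 379.03 cm⁴.

I_x ≈ 379 cm⁴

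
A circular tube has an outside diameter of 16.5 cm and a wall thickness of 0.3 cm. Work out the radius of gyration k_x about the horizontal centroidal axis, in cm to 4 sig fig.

k_x ≈ 5.729 cm

Treat the section as a set of non-overlapping primitives; coordinates are from the bounding-box lower-left.
Outer circle: ⌀16.5, A = 213.825 cm², y = 8.25 cm, Ī = 3638.36 cm⁴.
Bore (subtracted): ⌀15.9, A = 198.557 cm², y = 8.25 cm, Ī = 3137.32 cm⁴.
By symmetry the centroid is at mid-height, ȳ = 8.25 cm.
All pieces are centred on the horizontal centroidal axis, so I = ΣĪ (holes subtracted) = 501.043 cm⁴.
Radius of gyration: k = √(I/A) = √(501.043 / 15.2681) = 5.72855 cm.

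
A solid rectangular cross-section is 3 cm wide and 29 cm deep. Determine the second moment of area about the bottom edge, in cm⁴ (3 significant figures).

I_base ≈ 2.44 × 10⁴ cm⁴

The section: 3 × 29, A = 87 cm², y = 14.5 cm, Ī = 6097.3 cm⁴.
Transfer it to a horizontal axis along the bottom face using Ī + A·d² with d = y − 0:
  the section: d = 14.5 cm → contributes +24 389 cm⁴
Total I = 24 389 cm⁴.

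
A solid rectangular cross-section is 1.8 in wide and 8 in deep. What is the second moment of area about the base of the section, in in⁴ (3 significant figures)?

I_base ≈ 307 in⁴

The section: 1.8 × 8, A = 14.4 in², y = 4 in, Ī = 76.8 in⁴.
Transfer it to a horizontal axis along the bottom face using Ī + A·d² with d = y − 0:
  the section: d = 4 in → contributes +307.2 in⁴
Total I = 307.2 in⁴.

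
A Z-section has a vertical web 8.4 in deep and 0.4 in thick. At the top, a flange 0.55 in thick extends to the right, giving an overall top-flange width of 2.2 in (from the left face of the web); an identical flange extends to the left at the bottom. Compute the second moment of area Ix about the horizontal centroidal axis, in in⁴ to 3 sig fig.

Break the section into simple shapes (no overlaps), measuring from the bottom-left corner of the bounding box.
Web: 0.4 × 8.4, A = 3.36 in², y = 4.2 in, Ī = 19.757 in⁴.
Top flange (beyond web): 1.8 × 0.55, A = 0.99 in², y = 8.125 in, Ī = 0.024956 in⁴.
Bottom flange (beyond web): 1.8 × 0.55, A = 0.99 in², y = 0.275 in, Ī = 0.024956 in⁴.
Centroid: ȳ = ΣA·y / ΣA = 4.2 in.
Transfer each piece to the horizontal centroidal axis using Ī + A·d² with d = y − 4.2:
  web: d = 0 in → contributes +19.757 in⁴
  top flange (beyond web): d = 3.925 in → contributes +15.277 in⁴
  bottom flange (beyond web): d = -3.925 in → contributes +15.277 in⁴
Total I = 50.31 in⁴.

Ix ≈ 50.3 in⁴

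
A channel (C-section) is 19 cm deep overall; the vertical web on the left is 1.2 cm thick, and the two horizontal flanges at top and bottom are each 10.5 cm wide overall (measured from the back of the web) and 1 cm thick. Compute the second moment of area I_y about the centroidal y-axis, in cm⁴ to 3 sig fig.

I_y ≈ 419 cm⁴

Split into non-overlapping primitives; take the origin at the lower-left of the bounding box.
Web: 1.2 × 19, A = 22.8 cm², x = 0.6 cm, Ī = 2.736 cm⁴.
Top flange (beyond web): 9.3 × 1, A = 9.3 cm², x = 5.85 cm, Ī = 67.03 cm⁴.
Bottom flange (beyond web): 9.3 × 1, A = 9.3 cm², x = 5.85 cm, Ī = 67.03 cm⁴.
Centroid: x̄ = ΣA·x / ΣA = 2.9587 cm.
Transfer each piece to the centroidal y-axis using Ī + A·d² with d = x − 2.9587:
  web: d = -2.3587 cm → contributes +129.58 cm⁴
  top flange (beyond web): d = 2.8913 cm → contributes +144.77 cm⁴
  bottom flange (beyond web): d = 2.8913 cm → contributes +144.77 cm⁴
Total I = 419.13 cm⁴.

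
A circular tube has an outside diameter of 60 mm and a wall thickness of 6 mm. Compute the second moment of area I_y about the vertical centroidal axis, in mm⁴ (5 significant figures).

Split into non-overlapping primitives; take the origin at the lower-left of the bounding box.
Outer circle: ⌀60, A = 2827.433 mm², x = 30 mm, Ī = 636172.5 mm⁴.
Bore (subtracted): ⌀48, A = 1809.557 mm², x = 30 mm, Ī = 260576.3 mm⁴.
By symmetry the centroid is at mid-width, x̄ = 30 mm.
All pieces are centred on the vertical centroidal axis, so I = ΣĪ (holes subtracted) = 375596.3 mm⁴.

I_y ≈ 3.7560 × 10⁵ mm⁴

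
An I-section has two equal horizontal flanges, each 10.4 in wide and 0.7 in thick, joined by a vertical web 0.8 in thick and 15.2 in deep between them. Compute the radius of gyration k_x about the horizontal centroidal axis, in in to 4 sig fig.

Decompose the section into non-overlapping parts with the origin at the bottom-left of its bounding rectangle.
Bottom flange: 10.4 × 0.7, A = 7.28 in², y = 0.35 in, Ī = 0.297267 in⁴.
Web: 0.8 × 15.2, A = 12.16 in², y = 8.3 in, Ī = 234.121 in⁴.
Top flange: 10.4 × 0.7, A = 7.28 in², y = 16.25 in, Ī = 0.297267 in⁴.
By symmetry the centroid is at mid-height, ȳ = 8.3 in.
Transfer each piece to the horizontal centroidal axis using Ī + A·d² with d = y − 8.3:
  bottom flange: d = -7.95 in → contributes +460.411 in⁴
  web: d = 0 in → contributes +234.121 in⁴
  top flange: d = 7.95 in → contributes +460.411 in⁴
Total I = 1154.94 in⁴.
Radius of gyration: k = √(I/A) = √(1154.94 / 26.72) = 6.57449 in.

k_x ≈ 6.574 in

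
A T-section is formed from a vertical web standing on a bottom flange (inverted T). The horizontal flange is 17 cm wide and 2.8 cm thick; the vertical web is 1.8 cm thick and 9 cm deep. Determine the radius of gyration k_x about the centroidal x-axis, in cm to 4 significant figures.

Decompose the section into non-overlapping parts with the origin at the bottom-left of its bounding rectangle.
Flange: 17 × 2.8, A = 47.6 cm², y = 1.4 cm, Ī = 31.0987 cm⁴.
Web: 1.8 × 9, A = 16.2 cm², y = 7.3 cm, Ī = 109.35 cm⁴.
Centroid: ȳ = ΣA·y / ΣA = 2.89812 cm.
Transfer each piece to the centroidal x-axis using Ī + A·d² with d = y − 2.89812:
  flange: d = -1.49812 cm → contributes +137.93 cm⁴
  web: d = 4.40188 cm → contributes +423.25 cm⁴
Total I = 561.18 cm⁴.
Radius of gyration: k = √(I/A) = √(561.18 / 63.8) = 2.96579 cm.

k_x ≈ 2.966 cm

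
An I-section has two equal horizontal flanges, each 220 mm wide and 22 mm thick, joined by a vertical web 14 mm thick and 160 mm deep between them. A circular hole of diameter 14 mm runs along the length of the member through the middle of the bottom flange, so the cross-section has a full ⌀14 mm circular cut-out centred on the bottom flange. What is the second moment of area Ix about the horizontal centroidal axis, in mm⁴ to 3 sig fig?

Ix ≈ 8.40 × 10⁷ mm⁴

Treat the section as a set of non-overlapping primitives; coordinates are from the bounding-box lower-left.
Bottom flange: 220 × 22, A = 4 840 mm², y = 11 mm, Ī = 195 213 mm⁴.
Web: 14 × 160, A = 2 240 mm², y = 102 mm, Ī = 4 778 667 mm⁴.
Top flange: 220 × 22, A = 4 840 mm², y = 193 mm, Ī = 195 213 mm⁴.
Hole (subtracted): ⌀14, A = 153.94 mm², y = 11 mm, Ī = 1885.7 mm⁴.
Centroid: ȳ = ΣA·y / ΣA = 103.19 mm.
Transfer each piece to the horizontal centroidal axis using Ī + A·d² with d = y − 103.19:
  bottom flange: d = -92.191 mm → contributes +41 330 866 mm⁴
  web: d = -1.1906 mm → contributes +4 781 842 mm⁴
  top flange: d = 89.809 mm → contributes +39 233 361 mm⁴
  hole: d = -92.191 mm → contributes −1 310 221 mm⁴
Total I = 84 035 849 mm⁴.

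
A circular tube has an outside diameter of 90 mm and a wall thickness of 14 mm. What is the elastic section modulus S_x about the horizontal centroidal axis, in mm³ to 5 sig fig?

S_x ≈ 5.5451 × 10⁴ mm³

Treat the section as a set of non-overlapping primitives; coordinates are from the bounding-box lower-left.
Outer circle: ⌀90, A = 6361.725 mm², y = 45 mm, Ī = 3 220 623 mm⁴.
Bore (subtracted): ⌀62, A = 3019.071 mm², y = 45 mm, Ī = 725331.7 mm⁴.
By symmetry the centroid is at mid-height, ȳ = 45 mm.
All pieces are centred on the horizontal centroidal axis, so I = ΣĪ (holes subtracted) = 2 495 292 mm⁴.
Extreme fibre distance c = 45 mm; S = I/c = 55450.93 mm³.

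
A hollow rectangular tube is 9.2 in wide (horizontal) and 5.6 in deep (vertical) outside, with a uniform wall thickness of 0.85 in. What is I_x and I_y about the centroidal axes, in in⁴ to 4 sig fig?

I_x ≈ 97.56 in⁴, I_y ≈ 226.3 in⁴

Treat the section as a set of non-overlapping primitives; coordinates are from the bounding-box lower-left.
Outer rectangle: 9.2 × 5.6, A = 51.52 in², y = 2.8 in, Ī = 134.639 in⁴.
Inner void (subtracted): 7.5 × 3.9, A = 29.25 in², y = 2.8 in, Ī = 37.0744 in⁴.
By symmetry the centroid is at mid-height, ȳ = 2.8 in.
All pieces are centred on the centroidal x-axis, so I = ΣĪ (holes subtracted) = 97.5646 in⁴.
Repeating about the centroidal y-axis gives I_y = 226.278 in⁴.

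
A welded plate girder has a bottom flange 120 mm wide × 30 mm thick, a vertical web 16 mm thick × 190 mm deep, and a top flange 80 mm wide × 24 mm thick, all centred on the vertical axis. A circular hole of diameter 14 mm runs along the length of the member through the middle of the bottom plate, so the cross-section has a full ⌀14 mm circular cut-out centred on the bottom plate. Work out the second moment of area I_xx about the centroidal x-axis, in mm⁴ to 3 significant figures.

I_xx ≈ 6.96 × 10⁷ mm⁴

Split into non-overlapping primitives; take the origin at the lower-left of the bounding box.
Bottom plate: 120 × 30, A = 3 600 mm², y = 15 mm, Ī = 270 000 mm⁴.
Web plate: 16 × 190, A = 3 040 mm², y = 125 mm, Ī = 9 145 333 mm⁴.
Top plate: 80 × 24, A = 1 920 mm², y = 232 mm, Ī = 92 160 mm⁴.
Hole (subtracted): ⌀14, A = 153.94 mm², y = 15 mm, Ī = 1885.7 mm⁴.
Centroid: ȳ = ΣA·y / ΣA = 104.35 mm.
Transfer each piece to the centroidal x-axis using Ī + A·d² with d = y − 104.35:
  bottom plate: d = -89.345 mm → contributes +29 007 135 mm⁴
  web plate: d = 20.655 mm → contributes +10 442 280 mm⁴
  top plate: d = 127.65 mm → contributes +31 380 071 mm⁴
  hole: d = -89.345 mm → contributes −1 230 702 mm⁴
Total I = 69 598 784 mm⁴.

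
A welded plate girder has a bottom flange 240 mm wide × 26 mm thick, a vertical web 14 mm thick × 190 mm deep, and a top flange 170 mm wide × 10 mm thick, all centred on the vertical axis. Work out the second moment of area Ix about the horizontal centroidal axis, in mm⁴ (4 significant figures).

Decompose the section into non-overlapping parts with the origin at the bottom-left of its bounding rectangle.
Bottom plate: 240 × 26, A = 6 240 mm², y = 13 mm, Ī = 351 520 mm⁴.
Web plate: 14 × 190, A = 2 660 mm², y = 121 mm, Ī = 8 002 167 mm⁴.
Top plate: 170 × 10, A = 1 700 mm², y = 221 mm, Ī = 14166.7 mm⁴.
Centroid: ȳ = ΣA·y / ΣA = 73.4604 mm.
Transfer each piece to the horizontal centroidal axis using Ī + A·d² with d = y − 73.4604:
  bottom plate: d = -60.4604 mm → contributes +23 161 573 mm⁴
  web plate: d = 47.5396 mm → contributes +14 013 808 mm⁴
  top plate: d = 147.54 mm → contributes +37 019 665 mm⁴
Total I = 74 195 047 mm⁴.

Ix ≈ 7.420 × 10⁷ mm⁴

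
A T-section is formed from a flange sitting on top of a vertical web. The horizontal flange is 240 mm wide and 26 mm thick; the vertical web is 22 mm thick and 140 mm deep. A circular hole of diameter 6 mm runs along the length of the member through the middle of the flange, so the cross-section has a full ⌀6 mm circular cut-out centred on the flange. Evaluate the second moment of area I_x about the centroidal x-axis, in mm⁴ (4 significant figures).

Treat the section as a set of non-overlapping primitives; coordinates are from the bounding-box lower-left.
Flange: 240 × 26, A = 6 240 mm², y = 153 mm, Ī = 351 520 mm⁴.
Web: 22 × 140, A = 3 080 mm², y = 70 mm, Ī = 5 030 667 mm⁴.
Hole (subtracted): ⌀6, A = 28.2743 mm², y = 153 mm, Ī = 63.6173 mm⁴.
Centroid: ȳ = ΣA·y / ΣA = 125.487 mm.
Transfer each piece to the centroidal x-axis using Ī + A·d² with d = y − 125.487:
  flange: d = 27.5127 mm → contributes +5 074 863 mm⁴
  web: d = -55.4873 mm → contributes +14 513 512 mm⁴
  hole: d = 27.5127 mm → contributes −21465.8 mm⁴
Total I = 19 566 909 mm⁴.

I_x ≈ 1.957 × 10⁷ mm⁴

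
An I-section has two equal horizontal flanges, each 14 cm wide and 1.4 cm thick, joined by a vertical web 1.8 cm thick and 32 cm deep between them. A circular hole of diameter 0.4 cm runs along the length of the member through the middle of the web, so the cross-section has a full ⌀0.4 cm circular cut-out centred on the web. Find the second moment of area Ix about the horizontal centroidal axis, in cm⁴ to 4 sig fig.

Ix ≈ 1.585 × 10⁴ cm⁴

Split into non-overlapping primitives; take the origin at the lower-left of the bounding box.
Bottom flange: 14 × 1.4, A = 19.6 cm², y = 0.7 cm, Ī = 3.20133 cm⁴.
Web: 1.8 × 32, A = 57.6 cm², y = 17.4 cm, Ī = 4915.2 cm⁴.
Top flange: 14 × 1.4, A = 19.6 cm², y = 34.1 cm, Ī = 3.20133 cm⁴.
Hole (subtracted): ⌀0.4, A = 0.125664 cm², y = 17.4 cm, Ī = 0.00125664 cm⁴.
By symmetry the centroid is at mid-height, ȳ = 17.4 cm.
Transfer each piece to the horizontal centroidal axis using Ī + A·d² with d = y − 17.4:
  bottom flange: d = -16.7 cm → contributes +5469.45 cm⁴
  web: d = 0 cm → contributes +4915.2 cm⁴
  top flange: d = 16.7 cm → contributes +5469.45 cm⁴
  hole: d = 0 cm → contributes −0.00125664 cm⁴
Total I = 15854.1 cm⁴.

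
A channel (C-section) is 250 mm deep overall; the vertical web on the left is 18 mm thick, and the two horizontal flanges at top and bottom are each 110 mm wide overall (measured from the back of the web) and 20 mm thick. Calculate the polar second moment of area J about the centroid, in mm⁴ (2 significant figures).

Break the section into simple shapes (no overlaps), measuring from the bottom-left corner of the bounding box.
Web: 18 × 250, A = 4 500 mm², y = 125 mm, Ī = 23 437 500 mm⁴.
Top flange (beyond web): 92 × 20, A = 1 840 mm², y = 240 mm, Ī = 61 333 mm⁴.
Bottom flange (beyond web): 92 × 20, A = 1 840 mm², y = 10 mm, Ī = 61 333 mm⁴.
By symmetry the centroid is at mid-height, ȳ = 125 mm.
Transfer each piece to the centroidal x-axis using Ī + A·d² with d = y − 125:
  web: d = 0 mm → contributes +23 437 500 mm⁴
  top flange (beyond web): d = 115 mm → contributes +24 395 333 mm⁴
  bottom flange (beyond web): d = -115 mm → contributes +24 395 333 mm⁴
Total I = 72 228 167 mm⁴.
For the y-axis: x̄ = 33.74 mm.
Repeating about the centroidal y-axis gives I_y = 8 841 088 mm⁴.
Polar second moment: J = I_x + I_y = 81 069 254 mm⁴.

J ≈ 8.1 × 10⁷ mm⁴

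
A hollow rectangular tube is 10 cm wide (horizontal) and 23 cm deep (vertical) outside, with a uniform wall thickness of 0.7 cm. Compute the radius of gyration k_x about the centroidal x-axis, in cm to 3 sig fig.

Break the section into simple shapes (no overlaps), measuring from the bottom-left corner of the bounding box.
Outer rectangle: 10 × 23, A = 230 cm², y = 11.5 cm, Ī = 10 139 cm⁴.
Inner void (subtracted): 8.6 × 21.6, A = 185.76 cm², y = 11.5 cm, Ī = 7222.3 cm⁴.
By symmetry the centroid is at mid-height, ȳ = 11.5 cm.
All pieces are centred on the centroidal x-axis, so I = ΣĪ (holes subtracted) = 2916.8 cm⁴.
Radius of gyration: k = √(I/A) = √(2916.8 / 44.24) = 8.1198 cm.

k_x ≈ 8.12 cm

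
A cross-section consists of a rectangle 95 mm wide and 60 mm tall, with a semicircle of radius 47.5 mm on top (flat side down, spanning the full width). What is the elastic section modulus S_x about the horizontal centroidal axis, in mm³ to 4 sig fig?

S_x ≈ 1.333 × 10⁵ mm³

Treat the section as a set of non-overlapping primitives; coordinates are from the bounding-box lower-left.
Rectangular body: 95 × 60, A = 5 700 mm², y = 30 mm, Ī = 1 710 000 mm⁴.
Semicircular cap: semicircle r = 47.5, A = 3544.11 mm², y = 80.1596 mm, Ī = 558 736 mm⁴.
Centroid: ȳ = ΣA·y / ΣA = 49.2308 mm.
Transfer each piece to the horizontal centroidal axis using Ī + A·d² with d = y − 49.2308:
  rectangular body: d = -19.2308 mm → contributes +3 817 985 mm⁴
  semicircular cap: d = 30.9289 mm → contributes +3 949 013 mm⁴
Total I = 7 766 998 mm⁴.
Extreme fibre distance c = 58.2692 mm; S = I/c = 133 295 mm³.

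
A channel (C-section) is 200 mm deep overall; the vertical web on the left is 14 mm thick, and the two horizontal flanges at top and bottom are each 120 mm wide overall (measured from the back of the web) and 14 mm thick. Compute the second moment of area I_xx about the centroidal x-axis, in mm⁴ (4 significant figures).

Treat the section as a set of non-overlapping primitives; coordinates are from the bounding-box lower-left.
Web: 14 × 200, A = 2 800 mm², y = 100 mm, Ī = 9 333 333 mm⁴.
Top flange (beyond web): 106 × 14, A = 1 484 mm², y = 193 mm, Ī = 24238.7 mm⁴.
Bottom flange (beyond web): 106 × 14, A = 1 484 mm², y = 7 mm, Ī = 24238.7 mm⁴.
By symmetry the centroid is at mid-height, ȳ = 100 mm.
Transfer each piece to the centroidal x-axis using Ī + A·d² with d = y − 100:
  web: d = 0 mm → contributes +9 333 333 mm⁴
  top flange (beyond web): d = 93 mm → contributes +12 859 355 mm⁴
  bottom flange (beyond web): d = -93 mm → contributes +12 859 355 mm⁴
Total I = 35 052 043 mm⁴.

I_xx ≈ 3.505 × 10⁷ mm⁴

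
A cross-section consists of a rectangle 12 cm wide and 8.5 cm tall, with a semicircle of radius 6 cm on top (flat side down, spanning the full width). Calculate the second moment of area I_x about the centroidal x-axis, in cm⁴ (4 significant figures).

Treat the section as a set of non-overlapping primitives; coordinates are from the bounding-box lower-left.
Rectangular body: 12 × 8.5, A = 102 cm², y = 4.25 cm, Ī = 614.125 cm⁴.
Semicircular cap: semicircle r = 6, A = 56.5487 cm², y = 11.0465 cm, Ī = 142.245 cm⁴.
Centroid: ȳ = ΣA·y / ΣA = 6.67406 cm.
Transfer each piece to the centroidal x-axis using Ī + A·d² with d = y − 6.67406:
  rectangular body: d = -2.42406 cm → contributes +1213.48 cm⁴
  semicircular cap: d = 4.37242 cm → contributes +1223.34 cm⁴
Total I = 2436.83 cm⁴.

I_x ≈ 2437 cm⁴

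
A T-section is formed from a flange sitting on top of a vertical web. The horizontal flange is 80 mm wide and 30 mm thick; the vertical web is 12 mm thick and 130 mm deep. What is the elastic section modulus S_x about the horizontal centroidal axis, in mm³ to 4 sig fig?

Split into non-overlapping primitives; take the origin at the lower-left of the bounding box.
Flange: 80 × 30, A = 2 400 mm², y = 145 mm, Ī = 180 000 mm⁴.
Web: 12 × 130, A = 1 560 mm², y = 65 mm, Ī = 2 197 000 mm⁴.
Centroid: ȳ = ΣA·y / ΣA = 113.485 mm.
Transfer each piece to the horizontal centroidal axis using Ī + A·d² with d = y − 113.485:
  flange: d = 31.5152 mm → contributes +2 563 691 mm⁴
  web: d = -48.4848 mm → contributes +5 864 218 mm⁴
Total I = 8 427 909 mm⁴.
Extreme fibre distance c = 113.485 mm; S = I/c = 74264.6 mm³.

S_x ≈ 7.426 × 10⁴ mm³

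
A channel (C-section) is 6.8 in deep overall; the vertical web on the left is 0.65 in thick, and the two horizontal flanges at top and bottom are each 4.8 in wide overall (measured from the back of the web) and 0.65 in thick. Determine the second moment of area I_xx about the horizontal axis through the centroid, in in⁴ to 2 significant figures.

Decompose the section into non-overlapping parts with the origin at the bottom-left of its bounding rectangle.
Web: 0.65 × 6.8, A = 4.42 in², y = 3.4 in, Ī = 17.03 in⁴.
Top flange (beyond web): 4.15 × 0.65, A = 2.698 in², y = 6.475 in, Ī = 0.09497 in⁴.
Bottom flange (beyond web): 4.15 × 0.65, A = 2.698 in², y = 0.325 in, Ī = 0.09497 in⁴.
By symmetry the centroid is at mid-height, ȳ = 3.4 in.
Transfer each piece to the horizontal axis through the centroid using Ī + A·d² with d = y − 3.4:
  web: d = 0 in → contributes +17.03 in⁴
  top flange (beyond web): d = 3.075 in → contributes +25.6 in⁴
  bottom flange (beyond web): d = -3.075 in → contributes +25.6 in⁴
Total I = 68.23 in⁴.

I_xx ≈ 68 in⁴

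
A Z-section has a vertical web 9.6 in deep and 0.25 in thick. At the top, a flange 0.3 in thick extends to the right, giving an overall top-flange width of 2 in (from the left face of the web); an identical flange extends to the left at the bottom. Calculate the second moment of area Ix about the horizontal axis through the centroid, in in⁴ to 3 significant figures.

Ix ≈ 41.1 in⁴

Break the section into simple shapes (no overlaps), measuring from the bottom-left corner of the bounding box.
Web: 0.25 × 9.6, A = 2.4 in², y = 4.8 in, Ī = 18.432 in⁴.
Top flange (beyond web): 1.75 × 0.3, A = 0.525 in², y = 9.45 in, Ī = 0.0039375 in⁴.
Bottom flange (beyond web): 1.75 × 0.3, A = 0.525 in², y = 0.15 in, Ī = 0.0039375 in⁴.
Centroid: ȳ = ΣA·y / ΣA = 4.8 in.
Transfer each piece to the horizontal axis through the centroid using Ī + A·d² with d = y − 4.8:
  web: d = 0 in → contributes +18.432 in⁴
  top flange (beyond web): d = 4.65 in → contributes +11.356 in⁴
  bottom flange (beyond web): d = -4.65 in → contributes +11.356 in⁴
Total I = 41.144 in⁴.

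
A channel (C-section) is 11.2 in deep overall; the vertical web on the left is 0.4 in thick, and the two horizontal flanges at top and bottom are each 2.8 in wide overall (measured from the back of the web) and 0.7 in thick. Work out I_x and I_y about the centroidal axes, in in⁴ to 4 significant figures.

I_x ≈ 139.6 in⁴, I_y ≈ 5.436 in⁴

Break the section into simple shapes (no overlaps), measuring from the bottom-left corner of the bounding box.
Web: 0.4 × 11.2, A = 4.48 in², y = 5.6 in, Ī = 46.8309 in⁴.
Top flange (beyond web): 2.4 × 0.7, A = 1.68 in², y = 10.85 in, Ī = 0.0686 in⁴.
Bottom flange (beyond web): 2.4 × 0.7, A = 1.68 in², y = 0.35 in, Ī = 0.0686 in⁴.
By symmetry the centroid is at mid-height, ȳ = 5.6 in.
Transfer each piece to the centroidal x-axis using Ī + A·d² with d = y − 5.6:
  web: d = 0 in → contributes +46.8309 in⁴
  top flange (beyond web): d = 5.25 in → contributes +46.3736 in⁴
  bottom flange (beyond web): d = -5.25 in → contributes +46.3736 in⁴
Total I = 139.578 in⁴.
For the y-axis: x̄ = 0.8 in.
Repeating about the centroidal y-axis gives I_y = 5.43573 in⁴.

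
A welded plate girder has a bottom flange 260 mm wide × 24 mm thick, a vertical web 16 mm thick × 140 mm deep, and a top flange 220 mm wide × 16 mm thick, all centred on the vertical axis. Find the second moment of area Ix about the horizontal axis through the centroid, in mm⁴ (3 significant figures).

Ix ≈ 6.27 × 10⁷ mm⁴

Break the section into simple shapes (no overlaps), measuring from the bottom-left corner of the bounding box.
Bottom plate: 260 × 24, A = 6 240 mm², y = 12 mm, Ī = 299 520 mm⁴.
Web plate: 16 × 140, A = 2 240 mm², y = 94 mm, Ī = 3 658 667 mm⁴.
Top plate: 220 × 16, A = 3 520 mm², y = 172 mm, Ī = 75 093 mm⁴.
Centroid: ȳ = ΣA·y / ΣA = 74.24 mm.
Transfer each piece to the horizontal axis through the centroid using Ī + A·d² with d = y − 74.24:
  bottom plate: d = -62.24 mm → contributes +24 472 142 mm⁴
  web plate: d = 19.76 mm → contributes +4 533 292 mm⁴
  top plate: d = 97.76 mm → contributes +33 715 795 mm⁴
Total I = 62 721 229 mm⁴.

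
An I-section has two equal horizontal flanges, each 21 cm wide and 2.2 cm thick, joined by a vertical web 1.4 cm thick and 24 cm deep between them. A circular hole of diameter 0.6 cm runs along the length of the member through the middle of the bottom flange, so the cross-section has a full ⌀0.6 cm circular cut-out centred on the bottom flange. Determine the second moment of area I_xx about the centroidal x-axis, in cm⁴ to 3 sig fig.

Split into non-overlapping primitives; take the origin at the lower-left of the bounding box.
Bottom flange: 21 × 2.2, A = 46.2 cm², y = 1.1 cm, Ī = 18.634 cm⁴.
Web: 1.4 × 24, A = 33.6 cm², y = 14.2 cm, Ī = 1612.8 cm⁴.
Top flange: 21 × 2.2, A = 46.2 cm², y = 27.3 cm, Ī = 18.634 cm⁴.
Hole (subtracted): ⌀0.6, A = 0.28274 cm², y = 1.1 cm, Ī = 0.0063617 cm⁴.
Centroid: ȳ = ΣA·y / ΣA = 14.229 cm.
Transfer each piece to the centroidal x-axis using Ī + A·d² with d = y − 14.229:
  bottom flange: d = -13.129 cm → contributes +7982.7 cm⁴
  web: d = -0.029462 cm → contributes +1612.8 cm⁴
  top flange: d = 13.071 cm → contributes +7911.4 cm⁴
  hole: d = -13.129 cm → contributes −48.746 cm⁴
Total I = 17 458 cm⁴.

I_xx ≈ 1.75 × 10⁴ cm⁴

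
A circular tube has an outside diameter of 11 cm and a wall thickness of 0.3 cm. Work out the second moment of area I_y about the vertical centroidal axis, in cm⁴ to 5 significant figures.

I_y ≈ 144.44 cm⁴

Break the section into simple shapes (no overlaps), measuring from the bottom-left corner of the bounding box.
Outer circle: ⌀11, A = 95.03318 cm², x = 5.5 cm, Ī = 718.6884 cm⁴.
Bore (subtracted): ⌀10.4, A = 84.94867 cm², x = 5.5 cm, Ī = 574.253 cm⁴.
By symmetry the centroid is at mid-width, x̄ = 5.5 cm.
All pieces are centred on the vertical centroidal axis, so I = ΣĪ (holes subtracted) = 144.4354 cm⁴.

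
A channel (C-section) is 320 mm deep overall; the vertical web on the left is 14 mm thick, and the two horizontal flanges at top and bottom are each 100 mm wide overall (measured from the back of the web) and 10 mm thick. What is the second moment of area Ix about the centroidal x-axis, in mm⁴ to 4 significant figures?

Ix ≈ 7.957 × 10⁷ mm⁴

Split into non-overlapping primitives; take the origin at the lower-left of the bounding box.
Web: 14 × 320, A = 4 480 mm², y = 160 mm, Ī = 38 229 333 mm⁴.
Top flange (beyond web): 86 × 10, A = 860 mm², y = 315 mm, Ī = 7166.67 mm⁴.
Bottom flange (beyond web): 86 × 10, A = 860 mm², y = 5 mm, Ī = 7166.67 mm⁴.
By symmetry the centroid is at mid-height, ȳ = 160 mm.
Transfer each piece to the centroidal x-axis using Ī + A·d² with d = y − 160:
  web: d = 0 mm → contributes +38 229 333 mm⁴
  top flange (beyond web): d = 155 mm → contributes +20 668 667 mm⁴
  bottom flange (beyond web): d = -155 mm → contributes +20 668 667 mm⁴
Total I = 79 566 667 mm⁴.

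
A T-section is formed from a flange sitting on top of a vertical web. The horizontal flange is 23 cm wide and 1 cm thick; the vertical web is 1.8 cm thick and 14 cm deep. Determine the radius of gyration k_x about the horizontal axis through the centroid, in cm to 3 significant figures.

Split into non-overlapping primitives; take the origin at the lower-left of the bounding box.
Flange: 23 × 1, A = 23 cm², y = 14.5 cm, Ī = 1.9167 cm⁴.
Web: 1.8 × 14, A = 25.2 cm², y = 7 cm, Ī = 411.6 cm⁴.
Centroid: ȳ = ΣA·y / ΣA = 10.579 cm.
Transfer each piece to the horizontal axis through the centroid using Ī + A·d² with d = y − 10.579:
  flange: d = 3.9212 cm → contributes +355.55 cm⁴
  web: d = -3.5788 cm → contributes +734.36 cm⁴
Total I = 1089.9 cm⁴.
Radius of gyration: k = √(I/A) = √(1089.9 / 48.2) = 4.7552 cm.

k_x ≈ 4.76 cm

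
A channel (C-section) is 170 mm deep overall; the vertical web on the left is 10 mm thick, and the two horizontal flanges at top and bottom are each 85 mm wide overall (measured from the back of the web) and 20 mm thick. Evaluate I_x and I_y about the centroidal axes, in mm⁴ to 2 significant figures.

I_x ≈ 2.1 × 10⁷ mm⁴, I_y ≈ 3.4 × 10⁶ mm⁴

Treat the section as a set of non-overlapping primitives; coordinates are from the bounding-box lower-left.
Web: 10 × 170, A = 1 700 mm², y = 85 mm, Ī = 4 094 167 mm⁴.
Top flange (beyond web): 75 × 20, A = 1 500 mm², y = 160 mm, Ī = 50 000 mm⁴.
Bottom flange (beyond web): 75 × 20, A = 1 500 mm², y = 10 mm, Ī = 50 000 mm⁴.
By symmetry the centroid is at mid-height, ȳ = 85 mm.
Transfer each piece to the centroidal x-axis using Ī + A·d² with d = y − 85:
  web: d = 0 mm → contributes +4 094 167 mm⁴
  top flange (beyond web): d = 75 mm → contributes +8 487 500 mm⁴
  bottom flange (beyond web): d = -75 mm → contributes +8 487 500 mm⁴
Total I = 21 069 167 mm⁴.
For the y-axis: x̄ = 32.13 mm.
Repeating about the centroidal y-axis gives I_y = 3 380 390 mm⁴.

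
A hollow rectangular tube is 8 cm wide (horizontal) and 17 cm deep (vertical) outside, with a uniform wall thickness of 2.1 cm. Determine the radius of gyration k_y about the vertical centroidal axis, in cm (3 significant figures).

Split into non-overlapping primitives; take the origin at the lower-left of the bounding box.
Outer rectangle: 8 × 17, A = 136 cm², x = 4 cm, Ī = 725.33 cm⁴.
Inner void (subtracted): 3.8 × 12.8, A = 48.64 cm², x = 4 cm, Ī = 58.53 cm⁴.
By symmetry the centroid is at mid-width, x̄ = 4 cm.
All pieces are centred on the vertical centroidal axis, so I = ΣĪ (holes subtracted) = 666.8 cm⁴.
Radius of gyration: k = √(I/A) = √(666.8 / 87.36) = 2.7628 cm.

k_y ≈ 2.76 cm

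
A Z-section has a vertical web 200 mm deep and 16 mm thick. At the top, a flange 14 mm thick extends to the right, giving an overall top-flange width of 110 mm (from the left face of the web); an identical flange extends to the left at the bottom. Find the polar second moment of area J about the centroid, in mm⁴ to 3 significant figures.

Split into non-overlapping primitives; take the origin at the lower-left of the bounding box.
Web: 16 × 200, A = 3 200 mm², y = 100 mm, Ī = 10 666 667 mm⁴.
Top flange (beyond web): 94 × 14, A = 1 316 mm², y = 193 mm, Ī = 21 495 mm⁴.
Bottom flange (beyond web): 94 × 14, A = 1 316 mm², y = 7 mm, Ī = 21 495 mm⁴.
Centroid: ȳ = ΣA·y / ΣA = 100 mm.
Transfer each piece to the centroidal x-axis using Ī + A·d² with d = y − 100:
  web: d = 0 mm → contributes +10 666 667 mm⁴
  top flange (beyond web): d = 93 mm → contributes +11 403 579 mm⁴
  bottom flange (beyond web): d = -93 mm → contributes +11 403 579 mm⁴
Total I = 33 473 824 mm⁴.
For the y-axis: x̄ = 102 mm.
Repeating about the centroidal y-axis gives I_y = 9 968 096 mm⁴.
Polar second moment: J = I_x + I_y = 43 441 920 mm⁴.

J ≈ 4.34 × 10⁷ mm⁴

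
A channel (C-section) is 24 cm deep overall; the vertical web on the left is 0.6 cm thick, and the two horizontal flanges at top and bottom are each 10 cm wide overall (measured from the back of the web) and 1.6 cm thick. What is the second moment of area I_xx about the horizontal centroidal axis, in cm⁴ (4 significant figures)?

I_xx ≈ 4471 cm⁴

Split into non-overlapping primitives; take the origin at the lower-left of the bounding box.
Web: 0.6 × 24, A = 14.4 cm², y = 12 cm, Ī = 691.2 cm⁴.
Top flange (beyond web): 9.4 × 1.6, A = 15.04 cm², y = 23.2 cm, Ī = 3.20853 cm⁴.
Bottom flange (beyond web): 9.4 × 1.6, A = 15.04 cm², y = 0.8 cm, Ī = 3.20853 cm⁴.
By symmetry the centroid is at mid-height, ȳ = 12 cm.
Transfer each piece to the horizontal centroidal axis using Ī + A·d² with d = y − 12:
  web: d = 0 cm → contributes +691.2 cm⁴
  top flange (beyond web): d = 11.2 cm → contributes +1889.83 cm⁴
  bottom flange (beyond web): d = -11.2 cm → contributes +1889.83 cm⁴
Total I = 4470.85 cm⁴.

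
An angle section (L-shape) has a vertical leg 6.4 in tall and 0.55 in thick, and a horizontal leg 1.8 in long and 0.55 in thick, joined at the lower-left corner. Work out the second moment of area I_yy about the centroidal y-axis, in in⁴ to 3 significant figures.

I_yy ≈ 0.644 in⁴

Split into non-overlapping primitives; take the origin at the lower-left of the bounding box.
Vertical leg: 0.55 × 6.4, A = 3.52 in², x = 0.275 in, Ī = 0.088733 in⁴.
Horizontal leg (remainder): 1.25 × 0.55, A = 0.6875 in², x = 1.175 in, Ī = 0.089518 in⁴.
Centroid: x̄ = ΣA·x / ΣA = 0.42206 in.
Transfer each piece to the centroidal y-axis using Ī + A·d² with d = x − 0.42206:
  vertical leg: d = -0.14706 in → contributes +0.16486 in⁴
  horizontal leg (remainder): d = 0.75294 in → contributes +0.47928 in⁴
Total I = 0.64413 in⁴.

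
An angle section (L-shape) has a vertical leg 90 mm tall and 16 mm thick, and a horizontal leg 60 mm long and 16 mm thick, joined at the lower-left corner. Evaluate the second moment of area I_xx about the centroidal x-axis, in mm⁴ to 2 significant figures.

I_xx ≈ 1.6 × 10⁶ mm⁴

Decompose the section into non-overlapping parts with the origin at the bottom-left of its bounding rectangle.
Vertical leg: 16 × 90, A = 1 440 mm², y = 45 mm, Ī = 972 000 mm⁴.
Horizontal leg (remainder): 44 × 16, A = 704 mm², y = 8 mm, Ī = 15 019 mm⁴.
Centroid: ȳ = ΣA·y / ΣA = 32.85 mm.
Transfer each piece to the centroidal x-axis using Ī + A·d² with d = y − 32.85:
  vertical leg: d = 12.15 mm → contributes +1 184 550 mm⁴
  horizontal leg (remainder): d = -24.85 mm → contributes +449 781 mm⁴
Total I = 1 634 331 mm⁴.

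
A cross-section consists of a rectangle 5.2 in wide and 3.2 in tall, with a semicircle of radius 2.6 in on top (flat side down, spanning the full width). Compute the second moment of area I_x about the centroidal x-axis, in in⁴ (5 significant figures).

I_x ≈ 66.591 in⁴

Split into non-overlapping primitives; take the origin at the lower-left of the bounding box.
Rectangular body: 5.2 × 3.2, A = 16.64 in², y = 1.6 in, Ī = 14.19947 in⁴.
Semicircular cap: semicircle r = 2.6, A = 10.61858 in², y = 4.303474 in, Ī = 5.01563 in⁴.
Centroid: ȳ = ΣA·y / ΣA = 2.653139 in.
Transfer each piece to the centroidal x-axis using Ī + A·d² with d = y − 2.653139:
  rectangular body: d = -1.053139 in → contributes +32.65491 in⁴
  semicircular cap: d = 1.650336 in → contributes +33.93649 in⁴
Total I = 66.59139 in⁴.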